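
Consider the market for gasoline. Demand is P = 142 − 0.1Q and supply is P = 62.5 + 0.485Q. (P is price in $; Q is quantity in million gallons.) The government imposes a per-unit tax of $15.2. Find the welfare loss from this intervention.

$197.47 million

Competitive equilibrium: 142 − 0.1Q = 62.5 + 0.485Q → Q* = 135.8974, P* = 128.4103.
With the tax, the buyer price exceeds the seller price by 15.2: (142 − 0.1Q) − (62.5 + 0.485Q) = 15.2 → Q' = 109.9145.
ΔQ = 135.8974 − 109.9145 = 25.9829; the wedge equals the tax, 15.2.
The triangle = ½ × 25.9829 × 15.2 = $197.47 million.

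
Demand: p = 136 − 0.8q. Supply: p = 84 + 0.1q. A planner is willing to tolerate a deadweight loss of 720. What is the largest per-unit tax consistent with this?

Competitive equilibrium: 136 − 0.8q = 84 + 0.1q → q* = 57.7778, p* = 89.7778.
A tax t gives Δq = t/0.9 and wedge t, so DWL = t²/1.8.
t²/1.8 = 720 → t² = 1296 → t = 36.

36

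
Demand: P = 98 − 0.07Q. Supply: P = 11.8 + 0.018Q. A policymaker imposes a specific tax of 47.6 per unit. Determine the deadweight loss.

12873.64

Competitive equilibrium: 98 − 0.07Q = 11.8 + 0.018Q → Q* = 979.5455, P* = 29.4318.
With the tax, the buyer price exceeds the seller price by 47.6: (98 − 0.07Q) − (11.8 + 0.018Q) = 47.6 → Q' = 438.6364.
ΔQ = 979.5455 − 438.6364 = 540.9091; the wedge equals the tax, 47.6.
Welfare loss = ½ × 540.9091 × 47.6 = 12873.64.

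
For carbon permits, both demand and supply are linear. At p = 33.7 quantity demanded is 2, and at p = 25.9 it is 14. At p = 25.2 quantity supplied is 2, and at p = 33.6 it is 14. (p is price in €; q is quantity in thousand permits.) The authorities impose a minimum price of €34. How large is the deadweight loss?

Demand slope = (25.9 − 33.7)/(14 − 2) = −0.65, so p = 35 − 0.65q.
Supply slope = (33.6 − 25.2)/(14 − 2) = 0.7, so p = 23.8 + 0.7q.
Competitive equilibrium: 35 − 0.65q = 23.8 + 0.7q → q* = 8.2963, p* = 29.6074.
At the floor p = 34, quantity demanded = (35 − 34)/0.65 = 1.5385.
Sellers' marginal cost at q' = 1.5385: 23.8 + 0.7·1.5385 = 24.877.
Δq = 8.2963 − 1.5385 = 6.7578; wedge = 34 − 24.877 = 9.123.
DWL = ½ × 6.7578 × 9.123 = €30.83 thousand.

€30.83 thousand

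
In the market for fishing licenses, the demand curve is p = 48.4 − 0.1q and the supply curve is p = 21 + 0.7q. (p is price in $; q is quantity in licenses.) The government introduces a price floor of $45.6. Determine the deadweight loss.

$15.625

Competitive equilibrium: 48.4 − 0.1q = 21 + 0.7q → q* = 34.25, p* = 44.975.
At the floor p = 45.6, quantity demanded = (48.4 − 45.6)/0.1 = 28.
Sellers' marginal cost at q' = 28: 21 + 0.7·28 = 40.6.
Δq = 34.25 − 28 = 6.25; wedge = 45.6 − 40.6 = 5.
The triangle = ½ × 6.25 × 5 = $15.625.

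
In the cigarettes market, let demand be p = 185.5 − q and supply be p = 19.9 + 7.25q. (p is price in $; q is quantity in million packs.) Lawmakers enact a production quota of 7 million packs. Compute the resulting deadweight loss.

$704.95 million

Competitive equilibrium: 185.5 − q = 19.9 + 7.25q → q* = 20.0727, p* = 165.4273.
At q = 7: demand price = 185.5 − 1·7 = 178.5; supply price = 19.9 + 7.25·7 = 70.65.
Δq = 20.0727 − 7 = 13.0727; wedge = 178.5 − 70.65 = 107.85.
Deadweight loss = ½ × 13.0727 × 107.85 = $704.95 million.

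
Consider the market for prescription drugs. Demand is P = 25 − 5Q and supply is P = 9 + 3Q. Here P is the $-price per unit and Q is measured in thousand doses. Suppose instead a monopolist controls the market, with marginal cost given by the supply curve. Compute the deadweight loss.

Competitive equilibrium: 25 − 5Q = 9 + 3Q → Q* = 2, P* = 15.
Marginal revenue: MR = 25 − 10Q. Set MR = MC: 25 − 10Q = 9 + 3Q → Q_m = 1.2308.
Price P_m = 25 − 5·1.2308 = 18.846; MC(Q_m) = 9 + 3·1.2308 = 12.6924.
Competitive Q* = 2, so ΔQ = 0.7692; wedge = 18.846 − 12.6924 = 6.1536.
Welfare loss = ½ × 0.7692 × 6.1536 = $2.37 thousand.

$2.37 thousand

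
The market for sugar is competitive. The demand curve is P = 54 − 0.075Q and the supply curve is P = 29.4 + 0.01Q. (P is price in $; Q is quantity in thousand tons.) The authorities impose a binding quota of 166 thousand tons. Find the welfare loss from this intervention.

Competitive equilibrium: 54 − 0.075Q = 29.4 + 0.01Q → Q* = 289.4118, P* = 32.2941.
At Q = 166: demand price = 54 − 0.075·166 = 41.55; supply price = 29.4 + 0.01·166 = 31.06.
ΔQ = 289.4118 − 166 = 123.4118; wedge = 41.55 − 31.06 = 10.49.
DWL = ½ × 123.4118 × 10.49 = $647.29 thousand.

$647.29 thousand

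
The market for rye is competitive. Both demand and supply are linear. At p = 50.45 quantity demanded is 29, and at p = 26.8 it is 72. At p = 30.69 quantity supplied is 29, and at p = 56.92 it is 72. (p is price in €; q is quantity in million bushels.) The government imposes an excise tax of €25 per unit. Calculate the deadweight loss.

Demand slope = (26.8 − 50.45)/(72 − 29) = −0.55, so p = 66.4 − 0.55q.
Supply slope = (56.92 − 30.69)/(72 − 29) = 0.61, so p = 13 + 0.61q.
Competitive equilibrium: 66.4 − 0.55q = 13 + 0.61q → q* = 46.0345, p* = 41.081.
With the tax, the buyer price exceeds the seller price by 25: (66.4 − 0.55q) − (13 + 0.61q) = 25 → q' = 24.4828.
Δq = 46.0345 − 24.4828 = 21.5517; the wedge equals the tax, 25.
The triangle = ½ × 21.5517 × 25 = €269.40 million.

€269.40 million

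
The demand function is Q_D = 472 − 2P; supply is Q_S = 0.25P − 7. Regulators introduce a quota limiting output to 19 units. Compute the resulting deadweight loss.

In inverse form: demand P = 236 − 0.5Q, supply P = 28 + 4Q.
Competitive equilibrium: 236 − 0.5Q = 28 + 4Q → Q* = 46.2222, P* = 212.8889.
At Q = 19: demand price = 236 − 0.5·19 = 226.5; supply price = 28 + 4·19 = 104.
ΔQ = 46.2222 − 19 = 27.2222; wedge = 226.5 − 104 = 122.5.
The triangle = ½ × 27.2222 × 122.5 = 1667.36.

1667.36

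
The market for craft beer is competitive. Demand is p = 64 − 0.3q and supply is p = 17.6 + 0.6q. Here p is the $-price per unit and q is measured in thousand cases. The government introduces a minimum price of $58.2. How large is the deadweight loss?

$467.22 thousand

Competitive equilibrium: 64 − 0.3q = 17.6 + 0.6q → q* = 51.5556, p* = 48.5333.
At the floor p = 58.2, quantity demanded = (64 − 58.2)/0.3 = 19.3333.
Sellers' marginal cost at q' = 19.3333: 17.6 + 0.6·19.3333 = 29.2.
Δq = 51.5556 − 19.3333 = 32.2223; wedge = 58.2 − 29.2 = 29.
Deadweight loss = ½ × 32.2223 × 29 = $467.22 thousand.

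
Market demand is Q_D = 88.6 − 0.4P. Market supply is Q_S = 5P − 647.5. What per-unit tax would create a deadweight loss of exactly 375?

In inverse form: demand P = 221.5 − 2.5Q, supply P = 129.5 + 0.2Q.
Competitive equilibrium: 221.5 − 2.5Q = 129.5 + 0.2Q → Q* = 34.0741, P* = 136.3148.
A tax t gives ΔQ = t/2.7 and wedge t, so DWL = t²/5.4.
t²/5.4 = 375 → t² = 2025 → t = 45.

45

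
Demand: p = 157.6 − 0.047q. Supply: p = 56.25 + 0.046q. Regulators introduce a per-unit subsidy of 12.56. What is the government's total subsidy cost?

Competitive equilibrium: 157.6 − 0.047q = 56.25 + 0.046q → q* = 1089.7849, p* = 106.3801.
The subsidy lowers effective supply by 12.56: p = 43.69 + 0.046q.
New quantity: 157.6 − 0.047q = 43.69 + 0.046q → q' = 1224.8387.
Total subsidy cost = 12.56 × 1224.8387 = 15383.97.

15383.97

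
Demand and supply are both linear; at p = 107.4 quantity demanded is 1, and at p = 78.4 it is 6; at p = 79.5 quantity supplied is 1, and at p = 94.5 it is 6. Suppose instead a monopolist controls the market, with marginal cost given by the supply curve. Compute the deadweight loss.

12.08

Demand slope = (78.4 − 107.4)/(6 − 1) = −5.8, so p = 113.2 − 5.8q.
Supply slope = (94.5 − 79.5)/(6 − 1) = 3, so p = 76.5 + 3q.
Competitive equilibrium: 113.2 − 5.8q = 76.5 + 3q → q* = 4.1705, p* = 89.0114.
Marginal revenue: MR = 113.2 − 11.6q. Set MR = MC: 113.2 − 11.6q = 76.5 + 3q → q_m = 2.5137.
Price p_m = 113.2 − 5.8·2.5137 = 98.6205; MC(q_m) = 76.5 + 3·2.5137 = 84.0411.
Competitive q* = 4.1705, so Δq = 1.6568; wedge = 98.6205 − 84.0411 = 14.5794.
The triangle = ½ × 1.6568 × 14.5794 = 12.08.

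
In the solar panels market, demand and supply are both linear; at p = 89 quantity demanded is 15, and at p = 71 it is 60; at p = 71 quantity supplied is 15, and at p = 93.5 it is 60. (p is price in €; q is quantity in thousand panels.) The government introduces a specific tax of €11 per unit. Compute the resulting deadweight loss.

€67.22 thousand

Demand slope = (71 − 89)/(60 − 15) = −0.4, so p = 95 − 0.4q.
Supply slope = (93.5 − 71)/(60 − 15) = 0.5, so p = 63.5 + 0.5q.
Competitive equilibrium: 95 − 0.4q = 63.5 + 0.5q → q* = 35, p* = 81.
With the tax, the buyer price exceeds the seller price by 11: (95 − 0.4q) − (63.5 + 0.5q) = 11 → q' = 22.7778.
Δq = 35 − 22.7778 = 12.2222; the wedge equals the tax, 11.
DWL = ½ × 12.2222 × 11 = €67.22 thousand.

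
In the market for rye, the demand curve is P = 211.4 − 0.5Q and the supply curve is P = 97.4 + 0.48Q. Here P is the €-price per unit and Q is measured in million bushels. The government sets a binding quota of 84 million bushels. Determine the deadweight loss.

Competitive equilibrium: 211.4 − 0.5Q = 97.4 + 0.48Q → Q* = 116.3265, P* = 153.2367.
At Q = 84: demand price = 211.4 − 0.5·84 = 169.4; supply price = 97.4 + 0.48·84 = 137.72.
ΔQ = 116.3265 − 84 = 32.3265; wedge = 169.4 − 137.72 = 31.68.
DWL = ½ × 32.3265 × 31.68 = €512.05 million.

€512.05 million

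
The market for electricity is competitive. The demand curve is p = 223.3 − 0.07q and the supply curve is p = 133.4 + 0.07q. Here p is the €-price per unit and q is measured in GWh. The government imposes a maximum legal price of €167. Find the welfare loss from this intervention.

€1840.32

Competitive equilibrium: 223.3 − 0.07q = 133.4 + 0.07q → q* = 642.1429, p* = 178.35.
At the ceiling p = 167, quantity supplied = (167 − 133.4)/0.07 = 480.
Willingness to pay at q' = 480: 223.3 − 0.07·480 = 189.7.
Δq = 642.1429 − 480 = 162.1429; wedge = 189.7 − 167 = 22.7.
Deadweight loss = ½ × 162.1429 × 22.7 = €1840.32.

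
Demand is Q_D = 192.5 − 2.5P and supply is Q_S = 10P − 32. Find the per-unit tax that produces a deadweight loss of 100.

10

In inverse form: demand P = 77 − 0.4Q, supply P = 3.2 + 0.1Q.
Competitive equilibrium: 77 − 0.4Q = 3.2 + 0.1Q → Q* = 147.6, P* = 17.96.
A tax t gives ΔQ = t/0.5 and wedge t, so DWL = t²/1.
t²/1 = 100 → t² = 100 → t = 10.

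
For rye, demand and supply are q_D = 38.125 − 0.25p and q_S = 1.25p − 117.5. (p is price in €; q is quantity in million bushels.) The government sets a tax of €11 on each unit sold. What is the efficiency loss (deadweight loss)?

In inverse form: demand p = 152.5 − 4q, supply p = 94 + 0.8q.
Competitive equilibrium: 152.5 − 4q = 94 + 0.8q → q* = 12.1875, p* = 103.75.
With the tax, the buyer price exceeds the seller price by 11: (152.5 − 4q) − (94 + 0.8q) = 11 → q' = 9.8958.
Δq = 12.1875 − 9.8958 = 2.2917; the wedge equals the tax, 11.
Welfare loss = ½ × 2.2917 × 11 = €12.60 million.

€12.60 million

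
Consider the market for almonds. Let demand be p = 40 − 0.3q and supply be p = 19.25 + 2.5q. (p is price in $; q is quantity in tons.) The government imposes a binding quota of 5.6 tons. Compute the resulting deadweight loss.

$4.59

Competitive equilibrium: 40 − 0.3q = 19.25 + 2.5q → q* = 7.4107, p* = 37.7768.
At q = 5.6: demand price = 40 − 0.3·5.6 = 38.32; supply price = 19.25 + 2.5·5.6 = 33.25.
Δq = 7.4107 − 5.6 = 1.8107; wedge = 38.32 − 33.25 = 5.07.
DWL = ½ × 1.8107 × 5.07 = $4.59.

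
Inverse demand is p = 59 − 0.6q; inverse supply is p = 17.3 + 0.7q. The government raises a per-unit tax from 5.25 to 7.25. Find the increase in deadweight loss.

9.62

Competitive equilibrium: 59 − 0.6q = 17.3 + 0.7q → q* = 32.0769, p* = 39.7538.
For a per-unit tax t: Δq = t/1.3, so DWL = ½·t·(t/1.3) = t²/2.6.
At t = 5.25: DWL = 10.601. At t = 7.25: DWL = 20.216.
Increase = 20.216 − 10.601 = 9.62.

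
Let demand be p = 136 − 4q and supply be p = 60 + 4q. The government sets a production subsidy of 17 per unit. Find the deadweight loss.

Competitive equilibrium: 136 − 4q = 60 + 4q → q* = 9.5, p* = 98.
The subsidy lowers effective supply by 17: p = 43 + 4q.
New quantity: 136 − 4q = 43 + 4q → q' = 11.625.
Overproduction Δq = 11.625 − 9.5 = 2.125; wedge = subsidy = 17.
The triangle = ½ × 2.125 × 17 = 18.06.

18.06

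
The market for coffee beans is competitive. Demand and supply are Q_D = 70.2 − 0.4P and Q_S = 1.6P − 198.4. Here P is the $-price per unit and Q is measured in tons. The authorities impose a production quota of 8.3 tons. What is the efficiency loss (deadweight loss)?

$104.55

In inverse form: demand P = 175.5 − 2.5Q, supply P = 124 + 0.625Q.
Competitive equilibrium: 175.5 − 2.5Q = 124 + 0.625Q → Q* = 16.48, P* = 134.3.
At Q = 8.3: demand price = 175.5 − 2.5·8.3 = 154.75; supply price = 124 + 0.625·8.3 = 129.1875.
ΔQ = 16.48 − 8.3 = 8.18; wedge = 154.75 − 129.1875 = 25.5625.
Welfare loss = ½ × 8.18 × 25.5625 = $104.55.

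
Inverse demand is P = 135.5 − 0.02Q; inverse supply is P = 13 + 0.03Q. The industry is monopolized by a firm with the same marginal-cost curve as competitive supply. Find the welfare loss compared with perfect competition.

Competitive equilibrium: 135.5 − 0.02Q = 13 + 0.03Q → Q* = 2450, P* = 86.5.
Marginal revenue: MR = 135.5 − 0.04Q. Set MR = MC: 135.5 − 0.04Q = 13 + 0.03Q → Q_m = 1750.
Price P_m = 135.5 − 0.02·1750 = 100.5; MC(Q_m) = 13 + 0.03·1750 = 65.5.
Competitive Q* = 2450, so ΔQ = 700; wedge = 100.5 − 65.5 = 35.
The triangle = ½ × 700 × 35 = 12250.

12250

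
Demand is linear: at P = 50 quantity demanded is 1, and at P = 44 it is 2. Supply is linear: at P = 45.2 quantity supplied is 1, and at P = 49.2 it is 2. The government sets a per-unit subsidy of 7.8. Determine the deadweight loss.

3.042

Demand slope = (44 − 50)/(2 − 1) = −6, so P = 56 − 6Q.
Supply slope = (49.2 − 45.2)/(2 − 1) = 4, so P = 41.2 + 4Q.
Competitive equilibrium: 56 − 6Q = 41.2 + 4Q → Q* = 1.48, P* = 47.12.
The subsidy lowers effective supply by 7.8: P = 33.4 + 4Q.
New quantity: 56 − 6Q = 33.4 + 4Q → Q' = 2.26.
Overproduction ΔQ = 2.26 − 1.48 = 0.78; wedge = subsidy = 7.8.
DWL = ½ × 0.78 × 7.8 = 3.042.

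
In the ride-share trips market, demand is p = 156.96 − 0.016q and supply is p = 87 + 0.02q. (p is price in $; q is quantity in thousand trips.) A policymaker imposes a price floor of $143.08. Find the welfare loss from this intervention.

$20833.51 thousand

Competitive equilibrium: 156.96 − 0.016q = 87 + 0.02q → q* = 1943.3333, p* = 125.8667.
At the floor p = 143.08, quantity demanded = (156.96 − 143.08)/0.016 = 867.5.
Sellers' marginal cost at q' = 867.5: 87 + 0.02·867.5 = 104.35.
Δq = 1943.3333 − 867.5 = 1075.8333; wedge = 143.08 − 104.35 = 38.73.
Deadweight loss = ½ × 1075.8333 × 38.73 = $20833.51 thousand.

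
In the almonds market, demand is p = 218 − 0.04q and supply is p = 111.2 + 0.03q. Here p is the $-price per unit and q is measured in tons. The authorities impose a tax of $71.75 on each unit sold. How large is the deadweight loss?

Competitive equilibrium: 218 − 0.04q = 111.2 + 0.03q → q* = 1525.7143, p* = 156.9714.
With the tax, the buyer price exceeds the seller price by 71.75: (218 − 0.04q) − (111.2 + 0.03q) = 71.75 → q' = 500.7143.
Δq = 1525.7143 − 500.7143 = 1025; the wedge equals the tax, 71.75.
Welfare loss = ½ × 1025 × 71.75 = $36771.875.

$36771.875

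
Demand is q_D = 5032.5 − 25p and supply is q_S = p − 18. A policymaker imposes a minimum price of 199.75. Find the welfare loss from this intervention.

9831.25

In inverse form: demand p = 201.3 − 0.04q, supply p = 18 + q.
Competitive equilibrium: 201.3 − 0.04q = 18 + q → q* = 176.25, p* = 194.25.
At the floor p = 199.75, quantity demanded = (201.3 − 199.75)/0.04 = 38.75.
Sellers' marginal cost at q' = 38.75: 18 + 1·38.75 = 56.75.
Δq = 176.25 − 38.75 = 137.5; wedge = 199.75 − 56.75 = 143.
Welfare loss = ½ × 137.5 × 143 = 9831.25.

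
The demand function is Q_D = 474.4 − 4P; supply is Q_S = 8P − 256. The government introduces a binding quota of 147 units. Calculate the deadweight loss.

In inverse form: demand P = 118.6 − 0.25Q, supply P = 32 + 0.125Q.
Competitive equilibrium: 118.6 − 0.25Q = 32 + 0.125Q → Q* = 230.9333, P* = 60.8667.
At Q = 147: demand price = 118.6 − 0.25·147 = 81.85; supply price = 32 + 0.125·147 = 50.375.
ΔQ = 230.9333 − 147 = 83.9333; wedge = 81.85 − 50.375 = 31.475.
Welfare loss = ½ × 83.9333 × 31.475 = 1320.90.

1320.90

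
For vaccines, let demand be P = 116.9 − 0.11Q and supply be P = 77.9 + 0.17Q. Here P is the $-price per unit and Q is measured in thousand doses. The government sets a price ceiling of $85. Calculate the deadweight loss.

$1331.45 thousand

Competitive equilibrium: 116.9 − 0.11Q = 77.9 + 0.17Q → Q* = 139.2857, P* = 101.5786.
At the ceiling P = 85, quantity supplied = (85 − 77.9)/0.17 = 41.7647.
Willingness to pay at Q' = 41.7647: 116.9 − 0.11·41.7647 = 112.3059.
ΔQ = 139.2857 − 41.7647 = 97.521; wedge = 112.3059 − 85 = 27.3059.
Deadweight loss = ½ × 97.521 × 27.3059 = $1331.45 thousand.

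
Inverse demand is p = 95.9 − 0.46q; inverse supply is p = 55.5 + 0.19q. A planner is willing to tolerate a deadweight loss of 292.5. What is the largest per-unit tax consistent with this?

Competitive equilibrium: 95.9 − 0.46q = 55.5 + 0.19q → q* = 62.1538, p* = 67.3092.
A tax t gives Δq = t/0.65 and wedge t, so DWL = t²/1.3.
t²/1.3 = 292.5 → t² = 380.25 → t = 19.5.

19.5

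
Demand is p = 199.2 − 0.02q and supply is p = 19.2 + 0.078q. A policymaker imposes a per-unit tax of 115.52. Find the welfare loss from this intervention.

Competitive equilibrium: 199.2 − 0.02q = 19.2 + 0.078q → q* = 1836.7347, p* = 162.4653.
With the tax, the buyer price exceeds the seller price by 115.52: (199.2 − 0.02q) − (19.2 + 0.078q) = 115.52 → q' = 657.9592.
Δq = 1836.7347 − 657.9592 = 1178.7755; the wedge equals the tax, 115.52.
The triangle = ½ × 1178.7755 × 115.52 = 68086.07.

68086.07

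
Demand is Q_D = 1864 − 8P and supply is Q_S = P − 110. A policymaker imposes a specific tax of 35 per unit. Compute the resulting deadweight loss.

544.44

In inverse form: demand P = 233 − 0.125Q, supply P = 110 + Q.
Competitive equilibrium: 233 − 0.125Q = 110 + Q → Q* = 109.3333, P* = 219.3333.
With the tax, the buyer price exceeds the seller price by 35: (233 − 0.125Q) − (110 + Q) = 35 → Q' = 78.2222.
ΔQ = 109.3333 − 78.2222 = 31.1111; the wedge equals the tax, 35.
DWL = ½ × 31.1111 × 35 = 544.44.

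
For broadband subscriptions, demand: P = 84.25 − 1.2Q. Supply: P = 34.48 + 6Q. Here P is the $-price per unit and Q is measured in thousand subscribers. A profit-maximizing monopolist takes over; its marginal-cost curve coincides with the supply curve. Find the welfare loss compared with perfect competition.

$3.51 thousand

Competitive equilibrium: 84.25 − 1.2Q = 34.48 + 6Q → Q* = 6.9125, P* = 75.955.
Marginal revenue: MR = 84.25 − 2.4Q. Set MR = MC: 84.25 − 2.4Q = 34.48 + 6Q → Q_m = 5.925.
Price P_m = 84.25 − 1.2·5.925 = 77.14; MC(Q_m) = 34.48 + 6·5.925 = 70.03.
Competitive Q* = 6.9125, so ΔQ = 0.9875; wedge = 77.14 − 70.03 = 7.11.
The triangle = ½ × 0.9875 × 7.11 = $3.51 thousand.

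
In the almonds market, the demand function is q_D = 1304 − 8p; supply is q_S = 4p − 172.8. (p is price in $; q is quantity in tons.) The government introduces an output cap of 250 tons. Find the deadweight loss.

$904.80

In inverse form: demand p = 163 − 0.125q, supply p = 43.2 + 0.25q.
Competitive equilibrium: 163 − 0.125q = 43.2 + 0.25q → q* = 319.4667, p* = 123.0667.
At q = 250: demand price = 163 − 0.125·250 = 131.75; supply price = 43.2 + 0.25·250 = 105.7.
Δq = 319.4667 − 250 = 69.4667; wedge = 131.75 − 105.7 = 26.05.
DWL = ½ × 69.4667 × 26.05 = $904.80.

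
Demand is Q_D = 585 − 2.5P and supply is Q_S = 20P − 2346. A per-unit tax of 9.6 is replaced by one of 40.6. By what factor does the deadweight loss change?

17.886

In inverse form: demand P = 234 − 0.4Q, supply P = 117.3 + 0.05Q.
Competitive equilibrium: 234 − 0.4Q = 117.3 + 0.05Q → Q* = 259.3333, P* = 130.2667.
For a per-unit tax t: ΔQ = t/0.45, so DWL = ½·t·(t/0.45) = t²/0.9.
At t = 9.6: DWL = 102.4. At t = 40.6: DWL = 1831.511.
Ratio = (40.6/9.6)² = 17.886.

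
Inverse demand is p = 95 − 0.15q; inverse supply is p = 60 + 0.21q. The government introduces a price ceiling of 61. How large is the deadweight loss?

Competitive equilibrium: 95 − 0.15q = 60 + 0.21q → q* = 97.2222, p* = 80.4167.
At the ceiling p = 61, quantity supplied = (61 − 60)/0.21 = 4.7619.
Willingness to pay at q' = 4.7619: 95 − 0.15·4.7619 = 94.2857.
Δq = 97.2222 − 4.7619 = 92.4603; wedge = 94.2857 − 61 = 33.2857.
DWL = ½ × 92.4603 × 33.2857 = 1538.80.

1538.80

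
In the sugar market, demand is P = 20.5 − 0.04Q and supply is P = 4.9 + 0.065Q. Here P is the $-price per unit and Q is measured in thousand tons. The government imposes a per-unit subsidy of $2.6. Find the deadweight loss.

Competitive equilibrium: 20.5 − 0.04Q = 4.9 + 0.065Q → Q* = 148.5714, P* = 14.5571.
The subsidy lowers effective supply by 2.6: P = 2.3 + 0.065Q.
New quantity: 20.5 − 0.04Q = 2.3 + 0.065Q → Q' = 173.3333.
Overproduction ΔQ = 173.3333 − 148.5714 = 24.7619; wedge = subsidy = 2.6.
DWL = ½ × 24.7619 × 2.6 = $32.19 thousand.

$32.19 thousand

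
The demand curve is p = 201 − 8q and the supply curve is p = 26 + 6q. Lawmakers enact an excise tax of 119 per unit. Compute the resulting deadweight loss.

Competitive equilibrium: 201 − 8q = 26 + 6q → q* = 12.5, p* = 101.
With the tax, the buyer price exceeds the seller price by 119: (201 − 8q) − (26 + 6q) = 119 → q' = 4.
Δq = 12.5 − 4 = 8.5; the wedge equals the tax, 119.
Deadweight loss = ½ × 8.5 × 119 = 505.75.

505.75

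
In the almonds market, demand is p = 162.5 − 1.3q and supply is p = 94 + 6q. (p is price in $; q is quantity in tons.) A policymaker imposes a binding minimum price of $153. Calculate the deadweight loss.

Competitive equilibrium: 162.5 − 1.3q = 94 + 6q → q* = 9.3836, p* = 150.3014.
At the floor p = 153, quantity demanded = (162.5 − 153)/1.3 = 7.3077.
Sellers' marginal cost at q' = 7.3077: 94 + 6·7.3077 = 137.8462.
Δq = 9.3836 − 7.3077 = 2.0759; wedge = 153 − 137.8462 = 15.1538.
Welfare loss = ½ × 2.0759 × 15.1538 = $15.73.

$15.73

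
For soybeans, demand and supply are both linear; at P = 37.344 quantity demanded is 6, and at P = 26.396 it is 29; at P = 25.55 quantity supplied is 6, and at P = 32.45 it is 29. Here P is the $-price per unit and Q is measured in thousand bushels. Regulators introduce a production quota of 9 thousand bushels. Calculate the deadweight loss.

$57.74 thousand

Demand slope = (26.396 − 37.344)/(29 − 6) = −0.476, so P = 40.2 − 0.476Q.
Supply slope = (32.45 − 25.55)/(29 − 6) = 0.3, so P = 23.75 + 0.3Q.
Competitive equilibrium: 40.2 − 0.476Q = 23.75 + 0.3Q → Q* = 21.1985, P* = 30.1095.
At Q = 9: demand price = 40.2 − 0.476·9 = 35.916; supply price = 23.75 + 0.3·9 = 26.45.
ΔQ = 21.1985 − 9 = 12.1985; wedge = 35.916 − 26.45 = 9.466.
Deadweight loss = ½ × 12.1985 × 9.466 = $57.74 thousand.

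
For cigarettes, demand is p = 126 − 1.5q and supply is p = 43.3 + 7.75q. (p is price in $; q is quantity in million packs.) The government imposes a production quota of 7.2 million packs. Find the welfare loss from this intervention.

$14.01 million

Competitive equilibrium: 126 − 1.5q = 43.3 + 7.75q → q* = 8.9405, p* = 112.5892.
At q = 7.2: demand price = 126 − 1.5·7.2 = 115.2; supply price = 43.3 + 7.75·7.2 = 99.1.
Δq = 8.9405 − 7.2 = 1.7405; wedge = 115.2 − 99.1 = 16.1.
Deadweight loss = ½ × 1.7405 × 16.1 = $14.01 million.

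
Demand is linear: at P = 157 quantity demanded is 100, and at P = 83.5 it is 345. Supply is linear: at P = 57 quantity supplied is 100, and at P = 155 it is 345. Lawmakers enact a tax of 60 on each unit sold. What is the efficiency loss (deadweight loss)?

2571.43

Demand slope = (83.5 − 157)/(345 − 100) = −0.3, so P = 187 − 0.3Q.
Supply slope = (155 − 57)/(345 − 100) = 0.4, so P = 17 + 0.4Q.
Competitive equilibrium: 187 − 0.3Q = 17 + 0.4Q → Q* = 242.8571, P* = 114.1429.
With the tax, the buyer price exceeds the seller price by 60: (187 − 0.3Q) − (17 + 0.4Q) = 60 → Q' = 157.1429.
ΔQ = 242.8571 − 157.1429 = 85.7142; the wedge equals the tax, 60.
The triangle = ½ × 85.7142 × 60 = 2571.43.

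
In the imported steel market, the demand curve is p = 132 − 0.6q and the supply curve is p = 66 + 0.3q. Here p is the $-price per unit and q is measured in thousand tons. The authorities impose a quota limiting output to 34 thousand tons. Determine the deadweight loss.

Competitive equilibrium: 132 − 0.6q = 66 + 0.3q → q* = 73.3333, p* = 88.
At q = 34: demand price = 132 − 0.6·34 = 111.6; supply price = 66 + 0.3·34 = 76.2.
Δq = 73.3333 − 34 = 39.3333; wedge = 111.6 − 76.2 = 35.4.
DWL = ½ × 39.3333 × 35.4 = $696.20 thousand.

$696.20 thousand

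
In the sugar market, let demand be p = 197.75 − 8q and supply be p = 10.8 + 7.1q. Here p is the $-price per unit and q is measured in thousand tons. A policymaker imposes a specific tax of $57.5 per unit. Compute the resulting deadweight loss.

$109.48 thousand

Competitive equilibrium: 197.75 − 8q = 10.8 + 7.1q → q* = 12.3808, p* = 98.7036.
With the tax, the buyer price exceeds the seller price by 57.5: (197.75 − 8q) − (10.8 + 7.1q) = 57.5 → q' = 8.5728.
Δq = 12.3808 − 8.5728 = 3.808; the wedge equals the tax, 57.5.
Deadweight loss = ½ × 3.808 × 57.5 = $109.48 thousand.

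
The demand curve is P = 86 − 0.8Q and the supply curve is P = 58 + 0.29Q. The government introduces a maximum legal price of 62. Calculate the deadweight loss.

Competitive equilibrium: 86 − 0.8Q = 58 + 0.29Q → Q* = 25.6881, P* = 65.4495.
At the ceiling P = 62, quantity supplied = (62 − 58)/0.29 = 13.7931.
Willingness to pay at Q' = 13.7931: 86 − 0.8·13.7931 = 74.9655.
ΔQ = 25.6881 − 13.7931 = 11.895; wedge = 74.9655 − 62 = 12.9655.
DWL = ½ × 11.895 × 12.9655 = 77.11.

77.11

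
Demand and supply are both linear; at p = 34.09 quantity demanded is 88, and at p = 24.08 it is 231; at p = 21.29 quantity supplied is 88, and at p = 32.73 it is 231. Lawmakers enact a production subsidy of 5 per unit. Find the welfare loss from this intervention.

83.33

Demand slope = (24.08 − 34.09)/(231 − 88) = −0.07, so p = 40.25 − 0.07q.
Supply slope = (32.73 − 21.29)/(231 − 88) = 0.08, so p = 14.25 + 0.08q.
Competitive equilibrium: 40.25 − 0.07q = 14.25 + 0.08q → q* = 173.3333, p* = 28.1167.
The subsidy lowers effective supply by 5: p = 9.25 + 0.08q.
New quantity: 40.25 − 0.07q = 9.25 + 0.08q → q' = 206.6667.
Overproduction Δq = 206.6667 − 173.3333 = 33.3334; wedge = subsidy = 5.
DWL = ½ × 33.3334 × 5 = 83.33.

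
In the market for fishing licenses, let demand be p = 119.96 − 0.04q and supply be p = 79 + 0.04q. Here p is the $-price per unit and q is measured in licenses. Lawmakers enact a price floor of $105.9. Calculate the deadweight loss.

Competitive equilibrium: 119.96 − 0.04q = 79 + 0.04q → q* = 512, p* = 99.48.
At the floor p = 105.9, quantity demanded = (119.96 − 105.9)/0.04 = 351.5.
Sellers' marginal cost at q' = 351.5: 79 + 0.04·351.5 = 93.06.
Δq = 512 − 351.5 = 160.5; wedge = 105.9 − 93.06 = 12.84.
Deadweight loss = ½ × 160.5 × 12.84 = $1030.41.

$1030.41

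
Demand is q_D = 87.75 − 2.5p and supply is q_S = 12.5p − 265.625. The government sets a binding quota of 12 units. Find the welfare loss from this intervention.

68.18

In inverse form: demand p = 35.1 − 0.4q, supply p = 21.25 + 0.08q.
Competitive equilibrium: 35.1 − 0.4q = 21.25 + 0.08q → q* = 28.8542, p* = 23.5583.
At q = 12: demand price = 35.1 − 0.4·12 = 30.3; supply price = 21.25 + 0.08·12 = 22.21.
Δq = 28.8542 − 12 = 16.8542; wedge = 30.3 − 22.21 = 8.09.
DWL = ½ × 16.8542 × 8.09 = 68.18.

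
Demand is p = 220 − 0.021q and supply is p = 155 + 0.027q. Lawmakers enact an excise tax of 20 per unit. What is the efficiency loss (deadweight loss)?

Competitive equilibrium: 220 − 0.021q = 155 + 0.027q → q* = 1354.1667, p* = 191.5625.
With the tax, the buyer price exceeds the seller price by 20: (220 − 0.021q) − (155 + 0.027q) = 20 → q' = 937.5.
Δq = 1354.1667 − 937.5 = 416.6667; the wedge equals the tax, 20.
The triangle = ½ × 416.6667 × 20 = 4166.67.

4166.67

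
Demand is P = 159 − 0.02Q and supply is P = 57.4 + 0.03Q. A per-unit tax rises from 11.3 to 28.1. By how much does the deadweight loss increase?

Competitive equilibrium: 159 − 0.02Q = 57.4 + 0.03Q → Q* = 2032, P* = 118.36.
For a per-unit tax t: ΔQ = t/0.05, so DWL = ½·t·(t/0.05) = t²/0.1.
At t = 11.3: DWL = 1276.9. At t = 28.1: DWL = 7896.1.
Increase = 7896.1 − 1276.9 = 6619.20.

6619.20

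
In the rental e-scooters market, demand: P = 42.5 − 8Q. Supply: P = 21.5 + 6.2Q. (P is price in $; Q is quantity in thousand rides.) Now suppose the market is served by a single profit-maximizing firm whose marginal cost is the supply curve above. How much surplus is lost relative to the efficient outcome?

$2.02 thousand

Competitive equilibrium: 42.5 − 8Q = 21.5 + 6.2Q → Q* = 1.4789, P* = 30.669.
Marginal revenue: MR = 42.5 − 16Q. Set MR = MC: 42.5 − 16Q = 21.5 + 6.2Q → Q_m = 0.9459.
Price P_m = 42.5 − 8·0.9459 = 34.9328; MC(Q_m) = 21.5 + 6.2·0.9459 = 27.3646.
Competitive Q* = 1.4789, so ΔQ = 0.533; wedge = 34.9328 − 27.3646 = 7.5682.
Deadweight loss = ½ × 0.533 × 7.5682 = $2.02 thousand.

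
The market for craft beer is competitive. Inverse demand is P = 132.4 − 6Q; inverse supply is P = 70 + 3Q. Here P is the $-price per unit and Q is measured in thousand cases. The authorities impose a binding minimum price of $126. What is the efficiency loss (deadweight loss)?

$154.88 thousand

Competitive equilibrium: 132.4 − 6Q = 70 + 3Q → Q* = 6.9333, P* = 90.8.
At the floor P = 126, quantity demanded = (132.4 − 126)/6 = 1.0667.
Sellers' marginal cost at Q' = 1.0667: 70 + 3·1.0667 = 73.2001.
ΔQ = 6.9333 − 1.0667 = 5.8666; wedge = 126 − 73.2001 = 52.7999.
The triangle = ½ × 5.8666 × 52.7999 = $154.88 thousand.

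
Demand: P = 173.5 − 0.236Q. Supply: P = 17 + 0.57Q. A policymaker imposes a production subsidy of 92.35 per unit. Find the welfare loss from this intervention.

5290.65

Competitive equilibrium: 173.5 − 0.236Q = 17 + 0.57Q → Q* = 194.1687, P* = 127.6762.
The subsidy lowers effective supply by 92.35: P = 0.57Q − 75.35.
New quantity: 173.5 − 0.236Q = 0.57Q − 75.35 → Q' = 308.7469.
Overproduction ΔQ = 308.7469 − 194.1687 = 114.5782; wedge = subsidy = 92.35.
DWL = ½ × 114.5782 × 92.35 = 5290.65.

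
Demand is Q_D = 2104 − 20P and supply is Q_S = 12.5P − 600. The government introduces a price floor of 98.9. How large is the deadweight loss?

In inverse form: demand P = 105.2 − 0.05Q, supply P = 48 + 0.08Q.
Competitive equilibrium: 105.2 − 0.05Q = 48 + 0.08Q → Q* = 440, P* = 83.2.
At the floor P = 98.9, quantity demanded = (105.2 − 98.9)/0.05 = 126.
Sellers' marginal cost at Q' = 126: 48 + 0.08·126 = 58.08.
ΔQ = 440 − 126 = 314; wedge = 98.9 − 58.08 = 40.82.
Welfare loss = ½ × 314 × 40.82 = 6408.74.

6408.74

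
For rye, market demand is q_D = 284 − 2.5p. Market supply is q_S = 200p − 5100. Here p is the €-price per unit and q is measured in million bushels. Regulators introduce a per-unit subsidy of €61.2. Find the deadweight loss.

In inverse form: demand p = 113.6 − 0.4q, supply p = 25.5 + 0.005q.
Competitive equilibrium: 113.6 − 0.4q = 25.5 + 0.005q → q* = 217.5309, p* = 26.5877.
The subsidy lowers effective supply by 61.2: p = 0.005q − 35.7.
New quantity: 113.6 − 0.4q = 0.005q − 35.7 → q' = 368.642.
Overproduction Δq = 368.642 − 217.5309 = 151.1111; wedge = subsidy = 61.2.
The triangle = ½ × 151.1111 × 61.2 = €4624 million.

€4624 million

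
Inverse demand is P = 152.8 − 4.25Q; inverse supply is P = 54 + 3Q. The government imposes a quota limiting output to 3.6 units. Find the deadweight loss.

364.50

Competitive equilibrium: 152.8 − 4.25Q = 54 + 3Q → Q* = 13.6276, P* = 94.8828.
At Q = 3.6: demand price = 152.8 − 4.25·3.6 = 137.5; supply price = 54 + 3·3.6 = 64.8.
ΔQ = 13.6276 − 3.6 = 10.0276; wedge = 137.5 − 64.8 = 72.7.
Deadweight loss = ½ × 10.0276 × 72.7 = 364.50.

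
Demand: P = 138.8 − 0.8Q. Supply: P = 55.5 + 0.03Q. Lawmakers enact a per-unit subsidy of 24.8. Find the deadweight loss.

370.51

Competitive equilibrium: 138.8 − 0.8Q = 55.5 + 0.03Q → Q* = 100.3614, P* = 58.5108.
The subsidy lowers effective supply by 24.8: P = 30.7 + 0.03Q.
New quantity: 138.8 − 0.8Q = 30.7 + 0.03Q → Q' = 130.241.
Overproduction ΔQ = 130.241 − 100.3614 = 29.8796; wedge = subsidy = 24.8.
Deadweight loss = ½ × 29.8796 × 24.8 = 370.51.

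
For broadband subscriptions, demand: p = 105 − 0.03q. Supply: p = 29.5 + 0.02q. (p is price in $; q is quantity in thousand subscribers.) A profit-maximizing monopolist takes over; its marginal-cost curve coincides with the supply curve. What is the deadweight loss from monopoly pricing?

$8015.98 thousand

Competitive equilibrium: 105 − 0.03q = 29.5 + 0.02q → q* = 1510, p* = 59.7.
Marginal revenue: MR = 105 − 0.06q. Set MR = MC: 105 − 0.06q = 29.5 + 0.02q → q_m = 943.75.
Price p_m = 105 − 0.03·943.75 = 76.6875; MC(q_m) = 29.5 + 0.02·943.75 = 48.375.
Competitive q* = 1510, so Δq = 566.25; wedge = 76.6875 − 48.375 = 28.3125.
The triangle = ½ × 566.25 × 28.3125 = $8015.98 thousand.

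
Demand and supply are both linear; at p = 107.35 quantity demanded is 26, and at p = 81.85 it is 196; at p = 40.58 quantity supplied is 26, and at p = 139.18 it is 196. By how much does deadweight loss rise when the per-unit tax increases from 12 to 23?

Demand slope = (81.85 − 107.35)/(196 − 26) = −0.15, so p = 111.25 − 0.15q.
Supply slope = (139.18 − 40.58)/(196 − 26) = 0.58, so p = 25.5 + 0.58q.
Competitive equilibrium: 111.25 − 0.15q = 25.5 + 0.58q → q* = 117.4658, p* = 93.6301.
For a per-unit tax t: Δq = t/0.73, so DWL = ½·t·(t/0.73) = t²/1.46.
At t = 12: DWL = 98.63. At t = 23: DWL = 362.329.
Increase = 362.329 − 98.63 = 263.70.

263.70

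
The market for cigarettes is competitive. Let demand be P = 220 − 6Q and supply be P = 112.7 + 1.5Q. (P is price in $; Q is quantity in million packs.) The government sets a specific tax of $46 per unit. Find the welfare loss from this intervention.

Competitive equilibrium: 220 − 6Q = 112.7 + 1.5Q → Q* = 14.3067, P* = 134.16.
With the tax, the buyer price exceeds the seller price by 46: (220 − 6Q) − (112.7 + 1.5Q) = 46 → Q' = 8.1733.
ΔQ = 14.3067 − 8.1733 = 6.1334; the wedge equals the tax, 46.
Welfare loss = ½ × 6.1334 × 46 = $141.07 million.

$141.07 million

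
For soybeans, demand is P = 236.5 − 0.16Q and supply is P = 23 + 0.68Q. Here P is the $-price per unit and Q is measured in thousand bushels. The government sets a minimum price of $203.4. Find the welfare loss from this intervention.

Competitive equilibrium: 236.5 − 0.16Q = 23 + 0.68Q → Q* = 254.1667, P* = 195.8333.
At the floor P = 203.4, quantity demanded = (236.5 − 203.4)/0.16 = 206.875.
Sellers' marginal cost at Q' = 206.875: 23 + 0.68·206.875 = 163.675.
ΔQ = 254.1667 − 206.875 = 47.2917; wedge = 203.4 − 163.675 = 39.725.
The triangle = ½ × 47.2917 × 39.725 = $939.33 thousand.

$939.33 thousand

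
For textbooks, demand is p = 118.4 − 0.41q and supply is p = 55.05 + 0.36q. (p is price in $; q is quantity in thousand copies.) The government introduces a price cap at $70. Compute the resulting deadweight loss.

$639.16 thousand

Competitive equilibrium: 118.4 − 0.41q = 55.05 + 0.36q → q* = 82.2727, p* = 84.6682.
At the ceiling p = 70, quantity supplied = (70 − 55.05)/0.36 = 41.5278.
Willingness to pay at q' = 41.5278: 118.4 − 0.41·41.5278 = 101.3736.
Δq = 82.2727 − 41.5278 = 40.7449; wedge = 101.3736 − 70 = 31.3736.
The triangle = ½ × 40.7449 × 31.3736 = $639.16 thousand.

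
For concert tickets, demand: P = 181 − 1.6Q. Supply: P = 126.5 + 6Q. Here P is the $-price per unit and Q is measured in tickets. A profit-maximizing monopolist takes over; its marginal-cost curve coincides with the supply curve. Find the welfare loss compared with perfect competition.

$5.91

Competitive equilibrium: 181 − 1.6Q = 126.5 + 6Q → Q* = 7.1711, P* = 169.5263.
Marginal revenue: MR = 181 − 3.2Q. Set MR = MC: 181 − 3.2Q = 126.5 + 6Q → Q_m = 5.9239.
Price P_m = 181 − 1.6·5.9239 = 171.5218; MC(Q_m) = 126.5 + 6·5.9239 = 162.0434.
Competitive Q* = 7.1711, so ΔQ = 1.2472; wedge = 171.5218 − 162.0434 = 9.4784.
Welfare loss = ½ × 1.2472 × 9.4784 = $5.91.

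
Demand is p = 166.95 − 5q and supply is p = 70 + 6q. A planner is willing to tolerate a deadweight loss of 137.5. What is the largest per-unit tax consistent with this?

55

Competitive equilibrium: 166.95 − 5q = 70 + 6q → q* = 8.8136, p* = 122.8818.
A tax t gives Δq = t/11 and wedge t, so DWL = t²/22.
t²/22 = 137.5 → t² = 3025 → t = 55.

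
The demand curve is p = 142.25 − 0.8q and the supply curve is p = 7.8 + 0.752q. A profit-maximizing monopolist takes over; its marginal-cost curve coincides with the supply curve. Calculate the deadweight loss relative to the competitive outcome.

Competitive equilibrium: 142.25 − 0.8q = 7.8 + 0.752q → q* = 86.6302, p* = 72.9459.
Marginal revenue: MR = 142.25 − 1.6q. Set MR = MC: 142.25 − 1.6q = 7.8 + 0.752q → q_m = 57.1641.
Price p_m = 142.25 − 0.8·57.1641 = 96.5187; MC(q_m) = 7.8 + 0.752·57.1641 = 50.7874.
Competitive q* = 86.6302, so Δq = 29.4661; wedge = 96.5187 − 50.7874 = 45.7313.
The triangle = ½ × 29.4661 × 45.7313 = 673.76.

673.76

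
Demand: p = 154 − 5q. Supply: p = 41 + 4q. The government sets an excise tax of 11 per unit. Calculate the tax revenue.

Competitive equilibrium: 154 − 5q = 41 + 4q → q* = 12.5556, p* = 91.2222.
With the tax, the buyer price exceeds the seller price by 11: (154 − 5q) − (41 + 4q) = 11 → q' = 11.3333.
Tax revenue = 11 × 11.3333 = 124.67.

124.67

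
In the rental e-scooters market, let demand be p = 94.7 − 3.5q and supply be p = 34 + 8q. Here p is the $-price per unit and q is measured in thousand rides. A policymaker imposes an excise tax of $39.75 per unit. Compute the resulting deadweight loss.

Competitive equilibrium: 94.7 − 3.5q = 34 + 8q → q* = 5.2783, p* = 76.2261.
With the tax, the buyer price exceeds the seller price by 39.75: (94.7 − 3.5q) − (34 + 8q) = 39.75 → q' = 1.8217.
Δq = 5.2783 − 1.8217 = 3.4566; the wedge equals the tax, 39.75.
DWL = ½ × 3.4566 × 39.75 = $68.70 thousand.

$68.70 thousand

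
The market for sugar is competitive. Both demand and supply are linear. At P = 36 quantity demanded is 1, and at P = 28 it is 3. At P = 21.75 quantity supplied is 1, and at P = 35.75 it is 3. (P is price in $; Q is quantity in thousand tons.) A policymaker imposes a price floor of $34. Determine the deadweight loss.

$3.48 thousand

Demand slope = (28 − 36)/(3 − 1) = −4, so P = 40 − 4Q.
Supply slope = (35.75 − 21.75)/(3 − 1) = 7, so P = 14.75 + 7Q.
Competitive equilibrium: 40 − 4Q = 14.75 + 7Q → Q* = 2.2955, P* = 30.8182.
At the floor P = 34, quantity demanded = (40 − 34)/4 = 1.5.
Sellers' marginal cost at Q' = 1.5: 14.75 + 7·1.5 = 25.25.
ΔQ = 2.2955 − 1.5 = 0.7955; wedge = 34 − 25.25 = 8.75.
Welfare loss = ½ × 0.7955 × 8.75 = $3.48 thousand.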